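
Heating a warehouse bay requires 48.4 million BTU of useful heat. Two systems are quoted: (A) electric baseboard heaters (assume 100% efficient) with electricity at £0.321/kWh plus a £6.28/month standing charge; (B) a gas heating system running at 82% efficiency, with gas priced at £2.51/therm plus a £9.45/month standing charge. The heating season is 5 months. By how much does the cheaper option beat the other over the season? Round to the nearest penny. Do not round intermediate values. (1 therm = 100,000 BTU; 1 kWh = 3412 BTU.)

£3056.10

Heat load = 48.4 × 10⁶ BTU = 48,400,000 BTU
Gas: input = 48,400,000 / 0.82 = 59,024,390 BTU = 590.2 therm → 590.2 × £2.51 = £1,481.51; + 5 × £9.45 standing = £1,528.76
Electric: 48,400,000 BTU / 3412 = 14,190 kWh → × £0.321 = £4,553.46; + 5 × £6.28 standing = £4,584.86
Difference = |£1,528.76 − £4,584.86| = £3,056.10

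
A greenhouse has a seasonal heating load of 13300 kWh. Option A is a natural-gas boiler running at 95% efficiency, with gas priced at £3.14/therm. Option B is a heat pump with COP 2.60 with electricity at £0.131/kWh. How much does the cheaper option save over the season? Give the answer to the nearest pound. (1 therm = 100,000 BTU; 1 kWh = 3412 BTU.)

Heat load = 13300 kWh × 3412 = 45,379,600 BTU
Gas: input = 45,379,600 / 0.95 = 47,768,000 BTU = 477.7 therm → 477.7 × £3.14 = £1,499.92
Heat pump: 45,379,600 BTU / 3412 = 13,300 kWh heat; / 2.60 = 5,115 kWh in → × £0.131 = £670.12
Difference = |£1,499.92 − £670.12| = £829.80 ≈ £830

£830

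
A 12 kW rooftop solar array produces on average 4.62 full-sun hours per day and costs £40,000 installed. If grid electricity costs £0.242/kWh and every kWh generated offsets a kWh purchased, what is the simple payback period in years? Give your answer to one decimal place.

Daily generation = 12 kW × 4.62 h = 55.44 kWh
Annual generation = 55.44 × 365 = 20236 kWh
Annual savings = 20236 × £0.242 = £4,897.02
Payback = £40,000 / £4,897.02 = 8.17 years

8.2 years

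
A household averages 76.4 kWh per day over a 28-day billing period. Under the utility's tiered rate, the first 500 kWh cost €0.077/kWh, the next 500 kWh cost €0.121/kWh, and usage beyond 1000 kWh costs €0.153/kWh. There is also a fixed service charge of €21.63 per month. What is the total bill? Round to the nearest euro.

Usage = 76.4 kWh/day × 28 days = 2139.2 kWh
First 500 kWh × €0.077 = €38.50
Next 500 kWh × €0.121 = €60.50
Remaining 1139.2 kWh × €0.153 = €174.30
Energy charge = €273.30; + service €21.63 = €294.93 ≈ €295

€295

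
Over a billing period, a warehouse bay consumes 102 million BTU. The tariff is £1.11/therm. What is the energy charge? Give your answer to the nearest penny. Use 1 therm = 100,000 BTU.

102 million BTU × (10 therm/million BTU) = 1,020 therm
Cost = 1,020 therm × £1.11/therm = £1,132.20

£1132.20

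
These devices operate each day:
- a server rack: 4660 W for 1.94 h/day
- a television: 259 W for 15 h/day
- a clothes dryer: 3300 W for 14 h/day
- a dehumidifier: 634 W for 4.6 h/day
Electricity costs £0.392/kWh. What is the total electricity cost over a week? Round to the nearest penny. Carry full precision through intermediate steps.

£170.24

server rack: 4660 W × 1.94 h × 7 d = 63,283 Wh = 63.28 kWh
television: 259 W × 15 h × 7 d = 27,195 Wh = 27.2 kWh
clothes dryer: 3300 W × 14 h × 7 d = 323,400 Wh = 323.4 kWh
dehumidifier: 634 W × 4.6 h × 7 d = 20,415 Wh = 20.41 kWh
Total energy = 63.28 + 27.2 + 323.4 + 20.41 = 434.3 kWh
Cost = 434.3 kWh × £0.392 = £170.24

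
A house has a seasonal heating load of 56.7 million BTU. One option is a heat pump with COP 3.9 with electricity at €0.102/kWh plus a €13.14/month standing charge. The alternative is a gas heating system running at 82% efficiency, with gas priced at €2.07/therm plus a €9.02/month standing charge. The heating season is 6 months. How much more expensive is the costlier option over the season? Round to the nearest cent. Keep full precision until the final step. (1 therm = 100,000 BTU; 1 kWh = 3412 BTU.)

€971.99

Heat load = 56.7 × 10⁶ BTU = 56,700,000 BTU
Gas: input = 56,700,000 / 0.82 = 69,146,341 BTU = 691.5 therm → 691.5 × €2.07 = €1,431.33; + 6 × €9.02 standing = €1,485.45
Heat pump: 56,700,000 BTU / 3412 = 16,620 kWh heat; / 3.9 = 4,261 kWh in → × €0.102 = €434.62; + 6 × €13.14 standing = €513.46
Difference = |€1,485.45 − €513.46| = €971.99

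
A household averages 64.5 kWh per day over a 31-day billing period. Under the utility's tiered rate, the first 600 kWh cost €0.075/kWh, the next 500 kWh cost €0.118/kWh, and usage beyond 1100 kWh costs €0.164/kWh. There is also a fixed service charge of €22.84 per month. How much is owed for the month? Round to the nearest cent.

Usage = 64.5 kWh/day × 31 days = 1999.5 kWh
First 600 kWh × €0.075 = €45.00
Next 500 kWh × €0.118 = €59.00
Remaining 899.5 kWh × €0.164 = €147.52
Energy charge = €251.52; + service €22.84 = €274.36

€274.36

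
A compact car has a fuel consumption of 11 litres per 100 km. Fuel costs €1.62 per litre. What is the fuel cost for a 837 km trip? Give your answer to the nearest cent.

Fuel = 11 L/100 km × 837 km / 100 = 92.07 L
Cost = 92.07 L × €1.62/L = €149.15

€149.15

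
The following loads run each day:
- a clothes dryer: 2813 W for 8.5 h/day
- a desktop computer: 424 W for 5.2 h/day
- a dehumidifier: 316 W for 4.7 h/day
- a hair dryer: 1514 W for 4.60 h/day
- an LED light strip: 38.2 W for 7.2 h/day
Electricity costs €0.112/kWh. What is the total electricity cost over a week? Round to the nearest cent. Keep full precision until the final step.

€27.31

clothes dryer: 2813 W × 8.5 h × 7 d = 167,374 Wh = 167.4 kWh
desktop computer: 424 W × 5.2 h × 7 d = 15,434 Wh = 15.43 kWh
dehumidifier: 316 W × 4.7 h × 7 d = 10,396 Wh = 10.4 kWh
hair dryer: 1514 W × 4.60 h × 7 d = 48,751 Wh = 48.75 kWh
LED light strip: 38.2 W × 7.2 h × 7 d = 1,925 Wh = 1.925 kWh
Total energy = 167.4 + 15.43 + 10.4 + 48.75 + 1.925 = 243.9 kWh
Cost = 243.9 kWh × €0.112 = €27.31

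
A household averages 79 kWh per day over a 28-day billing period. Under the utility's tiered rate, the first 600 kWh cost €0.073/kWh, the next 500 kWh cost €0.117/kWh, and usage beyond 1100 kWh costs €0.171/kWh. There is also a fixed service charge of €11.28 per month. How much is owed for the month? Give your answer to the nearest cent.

€303.73

Usage = 79 kWh/day × 28 days = 2212 kWh
First 600 kWh × €0.073 = €43.80
Next 500 kWh × €0.117 = €58.50
Remaining 1112 kWh × €0.171 = €190.15
Energy charge = €292.45; + service €11.28 = €303.73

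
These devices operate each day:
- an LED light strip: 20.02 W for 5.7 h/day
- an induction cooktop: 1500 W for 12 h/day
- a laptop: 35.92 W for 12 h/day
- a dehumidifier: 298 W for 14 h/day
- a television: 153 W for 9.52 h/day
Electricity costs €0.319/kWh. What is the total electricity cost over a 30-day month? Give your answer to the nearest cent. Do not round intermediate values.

€231.34

LED light strip: 20.02 W × 5.7 h × 30 d = 3,423 Wh = 3.423 kWh
induction cooktop: 1500 W × 12 h × 30 d = 540,000 Wh = 540 kWh
laptop: 35.92 W × 12 h × 30 d = 12,931 Wh = 12.93 kWh
dehumidifier: 298 W × 14 h × 30 d = 125,160 Wh = 125.2 kWh
television: 153 W × 9.52 h × 30 d = 43,697 Wh = 43.7 kWh
Total energy = 3.423 + 540 + 12.93 + 125.2 + 43.7 = 725.2 kWh
Cost = 725.2 kWh × €0.319 = €231.34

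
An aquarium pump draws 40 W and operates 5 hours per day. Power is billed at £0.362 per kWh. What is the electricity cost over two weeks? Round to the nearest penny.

Energy = 40 W × 5 h/day × 14 days = 2,800 Wh = 2.8 kWh
Cost = 2.8 kWh × £0.362/kWh = £1.01

£1.01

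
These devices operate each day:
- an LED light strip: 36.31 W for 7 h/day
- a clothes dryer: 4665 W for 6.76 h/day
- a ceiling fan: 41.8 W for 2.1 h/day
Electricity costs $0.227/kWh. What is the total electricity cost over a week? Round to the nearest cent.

$50.65

LED light strip: 36.31 W × 7 h × 7 d = 1,779 Wh = 1.779 kWh
clothes dryer: 4665 W × 6.76 h × 7 d = 220,748 Wh = 220.7 kWh
ceiling fan: 41.8 W × 2.1 h × 7 d = 614 Wh = 0.6145 kWh
Total energy = 1.779 + 220.7 + 0.6145 = 223.1 kWh
Cost = 223.1 kWh × $0.227 = $50.65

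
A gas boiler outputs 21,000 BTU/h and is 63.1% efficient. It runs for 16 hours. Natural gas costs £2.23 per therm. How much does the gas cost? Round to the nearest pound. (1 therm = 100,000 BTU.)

Heat delivered = 21,000 BTU/h × 16 h = 336,000 BTU
Gas input = 336,000 / 0.631 = 532,488 BTU
= 532,488 / 100,000 = 5.325 therm
Cost = 5.325 × £2.23/therm = £11.87 ≈ £12

£12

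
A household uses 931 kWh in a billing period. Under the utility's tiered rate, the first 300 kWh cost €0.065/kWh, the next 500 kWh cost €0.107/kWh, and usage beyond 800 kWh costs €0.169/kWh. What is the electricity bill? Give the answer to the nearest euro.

€95

First 300 kWh × €0.065 = €19.50
Next 500 kWh × €0.107 = €53.50
Remaining 131 kWh × €0.169 = €22.14
Total = €95.14 ≈ €95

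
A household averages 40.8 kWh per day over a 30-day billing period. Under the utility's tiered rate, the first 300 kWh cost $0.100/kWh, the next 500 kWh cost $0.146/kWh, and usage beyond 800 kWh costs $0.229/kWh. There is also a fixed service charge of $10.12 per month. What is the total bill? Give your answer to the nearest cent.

$210.22

Usage = 40.8 kWh/day × 30 days = 1224 kWh
First 300 kWh × $0.100 = $30.00
Next 500 kWh × $0.146 = $73.00
Remaining 424 kWh × $0.229 = $97.10
Energy charge = $200.10; + service $10.12 = $210.22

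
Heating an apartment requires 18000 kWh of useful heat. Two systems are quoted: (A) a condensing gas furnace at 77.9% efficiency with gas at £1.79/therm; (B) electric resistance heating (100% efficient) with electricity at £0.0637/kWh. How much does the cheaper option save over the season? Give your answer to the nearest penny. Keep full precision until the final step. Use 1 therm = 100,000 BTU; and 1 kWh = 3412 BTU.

£264.63

Heat load = 18000 kWh × 3412 = 61,416,000 BTU
Gas: input = 61,416,000 / 0.779 = 78,839,538 BTU = 788.4 therm → 788.4 × £1.79 = £1,411.23
Electric: 61,416,000 BTU / 3412 = 18,000 kWh → × £0.0637 = £1,146.60
Difference = |£1,411.23 − £1,146.60| = £264.63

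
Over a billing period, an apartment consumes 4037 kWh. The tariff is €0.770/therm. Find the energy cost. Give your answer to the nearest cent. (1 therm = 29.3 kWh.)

4037 kWh × (0.03413 therm/kWh) = 137.8 therm
Cost = 137.8 therm × €0.770/therm = €106.09

€106.09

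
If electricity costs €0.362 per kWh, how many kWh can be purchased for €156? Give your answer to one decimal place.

430.9 kWh

€156 / €0.362 per kWh = 430.9 kWh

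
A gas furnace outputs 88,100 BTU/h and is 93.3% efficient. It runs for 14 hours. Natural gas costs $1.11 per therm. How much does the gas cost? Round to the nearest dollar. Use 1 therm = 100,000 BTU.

Heat delivered = 88,100 BTU/h × 14 h = 1,233,400 BTU
Gas input = 1,233,400 / 0.933 = 1,321,972 BTU
= 1,321,972 / 100,000 = 13.22 therm
Cost = 13.22 × $1.11/therm = $14.67 ≈ $15

$15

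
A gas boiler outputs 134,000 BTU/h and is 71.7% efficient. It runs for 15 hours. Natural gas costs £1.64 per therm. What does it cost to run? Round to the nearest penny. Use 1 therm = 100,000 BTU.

£45.97

Heat delivered = 134,000 BTU/h × 15 h = 2,010,000 BTU
Gas input = 2,010,000 / 0.717 = 2,803,347 BTU
= 2,803,347 / 100,000 = 28.03 therm
Cost = 28.03 × £1.64/therm = £45.97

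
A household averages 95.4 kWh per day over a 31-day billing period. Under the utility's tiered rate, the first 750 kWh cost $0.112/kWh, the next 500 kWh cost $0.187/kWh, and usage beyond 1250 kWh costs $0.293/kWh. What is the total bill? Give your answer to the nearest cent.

$677.77

Usage = 95.4 kWh/day × 31 days = 2957.4 kWh
First 750 kWh × $0.112 = $84.00
Next 500 kWh × $0.187 = $93.50
Remaining 1707.4 kWh × $0.293 = $500.27
Total = $677.77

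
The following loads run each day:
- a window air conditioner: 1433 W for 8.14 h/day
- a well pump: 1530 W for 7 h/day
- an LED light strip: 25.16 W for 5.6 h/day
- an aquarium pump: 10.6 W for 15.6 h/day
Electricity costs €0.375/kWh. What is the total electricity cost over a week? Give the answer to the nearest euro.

€60

window air conditioner: 1433 W × 8.14 h × 7 d = 81,652 Wh = 81.65 kWh
well pump: 1530 W × 7 h × 7 d = 74,970 Wh = 74.97 kWh
LED light strip: 25.16 W × 5.6 h × 7 d = 986 Wh = 0.9863 kWh
aquarium pump: 10.6 W × 15.6 h × 7 d = 1,158 Wh = 1.158 kWh
Total energy = 81.65 + 74.97 + 0.9863 + 1.158 = 158.8 kWh
Cost = 158.8 kWh × €0.375 = €59.54 ≈ €60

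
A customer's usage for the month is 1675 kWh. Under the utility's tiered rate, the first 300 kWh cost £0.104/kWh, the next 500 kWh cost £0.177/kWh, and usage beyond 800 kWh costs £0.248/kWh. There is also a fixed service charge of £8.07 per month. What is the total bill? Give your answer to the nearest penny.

£344.77

First 300 kWh × £0.104 = £31.20
Next 500 kWh × £0.177 = £88.50
Remaining 875 kWh × £0.248 = £217.00
Energy charge = £336.70; + service £8.07 = £344.77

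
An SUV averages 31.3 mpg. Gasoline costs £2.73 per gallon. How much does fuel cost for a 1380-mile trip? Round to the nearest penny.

£120.36

Fuel = 1380 mi / 31.3 mpg = 44.09 gal
Cost = 44.09 gal × £2.73/gal = £120.36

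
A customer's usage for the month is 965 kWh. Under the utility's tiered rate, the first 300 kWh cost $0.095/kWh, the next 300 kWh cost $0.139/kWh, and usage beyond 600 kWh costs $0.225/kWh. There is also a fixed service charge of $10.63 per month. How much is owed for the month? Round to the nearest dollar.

$163

First 300 kWh × $0.095 = $28.50
Next 300 kWh × $0.139 = $41.70
Remaining 365 kWh × $0.225 = $82.12
Energy charge = $152.32; + service $10.63 = $162.95 ≈ $163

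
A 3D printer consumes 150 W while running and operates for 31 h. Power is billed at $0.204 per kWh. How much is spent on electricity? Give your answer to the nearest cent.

$0.95

Energy = 150 W × 31 h = 4,650 Wh = 4.65 kWh
Cost = 4.65 kWh × $0.204/kWh = $0.95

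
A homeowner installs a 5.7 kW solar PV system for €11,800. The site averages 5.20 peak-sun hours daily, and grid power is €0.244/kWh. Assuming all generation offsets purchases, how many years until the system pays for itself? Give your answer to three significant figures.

Daily generation = 5.7 kW × 5.20 h = 29.64 kWh
Annual generation = 29.64 × 365 = 10819 kWh
Annual savings = 10819 × €0.244 = €2,639.74
Payback = €11,800 / €2,639.74 = 4.47 years

4.47 years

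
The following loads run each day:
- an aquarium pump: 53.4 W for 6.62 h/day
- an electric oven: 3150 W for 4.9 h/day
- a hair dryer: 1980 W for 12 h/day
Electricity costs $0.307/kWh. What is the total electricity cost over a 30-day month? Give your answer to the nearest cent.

aquarium pump: 53.4 W × 6.62 h × 30 d = 10,605 Wh = 10.61 kWh
electric oven: 3150 W × 4.9 h × 30 d = 463,050 Wh = 463.1 kWh
hair dryer: 1980 W × 12 h × 30 d = 712,800 Wh = 712.8 kWh
Total energy = 10.61 + 463.1 + 712.8 = 1,186 kWh
Cost = 1,186 kWh × $0.307 = $364.24

$364.24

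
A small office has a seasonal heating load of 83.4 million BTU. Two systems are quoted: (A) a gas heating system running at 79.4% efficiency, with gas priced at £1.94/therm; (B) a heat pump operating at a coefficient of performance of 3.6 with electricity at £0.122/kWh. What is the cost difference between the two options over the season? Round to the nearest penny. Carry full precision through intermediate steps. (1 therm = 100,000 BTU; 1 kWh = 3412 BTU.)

£1209.38

Heat load = 83.4 × 10⁶ BTU = 83,400,000 BTU
Gas: input = 83,400,000 / 0.794 = 105,037,783 BTU = 1,050 therm → 1,050 × £1.94 = £2,037.73
Heat pump: 83,400,000 BTU / 3412 = 24,440 kWh heat; / 3.6 = 6,790 kWh in → × £0.122 = £828.35
Difference = |£2,037.73 − £828.35| = £1,209.38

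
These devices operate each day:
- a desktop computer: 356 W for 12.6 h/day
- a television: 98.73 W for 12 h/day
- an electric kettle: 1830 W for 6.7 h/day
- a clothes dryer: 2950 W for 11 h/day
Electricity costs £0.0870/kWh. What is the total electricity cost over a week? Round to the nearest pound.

desktop computer: 356 W × 12.6 h × 7 d = 31,399 Wh = 31.4 kWh
television: 98.73 W × 12 h × 7 d = 8,293 Wh = 8.293 kWh
electric kettle: 1830 W × 6.7 h × 7 d = 85,827 Wh = 85.83 kWh
clothes dryer: 2950 W × 11 h × 7 d = 227,150 Wh = 227.2 kWh
Total energy = 31.4 + 8.293 + 85.83 + 227.2 = 352.7 kWh
Cost = 352.7 kWh × £0.0870 = £30.68 ≈ £31

£31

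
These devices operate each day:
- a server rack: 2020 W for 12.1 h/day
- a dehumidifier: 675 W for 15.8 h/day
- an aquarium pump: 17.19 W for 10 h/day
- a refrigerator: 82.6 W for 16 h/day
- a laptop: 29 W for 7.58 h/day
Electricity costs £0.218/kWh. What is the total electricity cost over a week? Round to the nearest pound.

£56

server rack: 2020 W × 12.1 h × 7 d = 171,094 Wh = 171.1 kWh
dehumidifier: 675 W × 15.8 h × 7 d = 74,655 Wh = 74.66 kWh
aquarium pump: 17.19 W × 10 h × 7 d = 1,203 Wh = 1.203 kWh
refrigerator: 82.6 W × 16 h × 7 d = 9,251 Wh = 9.251 kWh
laptop: 29 W × 7.58 h × 7 d = 1,539 Wh = 1.539 kWh
Total energy = 171.1 + 74.66 + 1.203 + 9.251 + 1.539 = 257.7 kWh
Cost = 257.7 kWh × £0.218 = £56.19 ≈ £56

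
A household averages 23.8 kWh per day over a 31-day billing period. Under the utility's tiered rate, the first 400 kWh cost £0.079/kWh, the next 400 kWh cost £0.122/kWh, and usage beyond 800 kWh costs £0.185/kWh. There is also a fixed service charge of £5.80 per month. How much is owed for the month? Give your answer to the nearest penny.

Usage = 23.8 kWh/day × 31 days = 737.8 kWh
First 400 kWh × £0.079 = £31.60
Next 337.8 kWh × £0.122 = £41.21
Remaining tier: 0 kWh (not reached)
Energy charge = £72.81; + service £5.80 = £78.61

£78.61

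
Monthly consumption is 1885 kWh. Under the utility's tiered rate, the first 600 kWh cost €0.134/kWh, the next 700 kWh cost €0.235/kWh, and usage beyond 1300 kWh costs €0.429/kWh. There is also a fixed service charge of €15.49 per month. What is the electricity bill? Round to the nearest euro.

€511

First 600 kWh × €0.134 = €80.40
Next 700 kWh × €0.235 = €164.50
Remaining 585 kWh × €0.429 = €250.97
Energy charge = €495.87; + service €15.49 = €511.36 ≈ €511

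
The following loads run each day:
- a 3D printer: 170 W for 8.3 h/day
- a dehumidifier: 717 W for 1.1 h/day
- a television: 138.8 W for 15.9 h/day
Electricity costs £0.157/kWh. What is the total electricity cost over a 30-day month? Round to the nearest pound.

3D printer: 170 W × 8.3 h × 30 d = 42,330 Wh = 42.33 kWh
dehumidifier: 717 W × 1.1 h × 30 d = 23,661 Wh = 23.66 kWh
television: 138.8 W × 15.9 h × 30 d = 66,208 Wh = 66.21 kWh
Total energy = 42.33 + 23.66 + 66.21 = 132.2 kWh
Cost = 132.2 kWh × £0.157 = £20.76 ≈ £21

£21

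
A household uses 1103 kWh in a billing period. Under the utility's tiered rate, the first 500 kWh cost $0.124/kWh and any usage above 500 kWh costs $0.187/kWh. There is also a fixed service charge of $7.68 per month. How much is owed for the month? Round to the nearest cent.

First 500 kWh × $0.124 = $62.00
Remaining 603 kWh × $0.187 = $112.76
Energy charge = $174.76; + service $7.68 = $182.44

$182.44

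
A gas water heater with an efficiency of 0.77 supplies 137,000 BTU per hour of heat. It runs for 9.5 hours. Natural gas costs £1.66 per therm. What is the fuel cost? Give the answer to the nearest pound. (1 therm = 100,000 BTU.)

Heat delivered = 137,000 BTU/h × 9.5 h = 1,301,500 BTU
Gas input = 1,301,500 / 0.77 = 1,690,260 BTU
= 1,690,260 / 100,000 = 16.9 therm
Cost = 16.9 × £1.66/therm = £28.06 ≈ £28

£28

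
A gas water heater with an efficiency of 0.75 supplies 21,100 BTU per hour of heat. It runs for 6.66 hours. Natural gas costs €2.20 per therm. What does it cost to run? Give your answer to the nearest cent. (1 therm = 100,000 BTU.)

€4.12

Heat delivered = 21,100 BTU/h × 6.66 h = 140,526 BTU
Gas input = 140,526 / 0.75 = 187,368 BTU
= 187,368 / 100,000 = 1.874 therm
Cost = 1.874 × €2.20/therm = €4.12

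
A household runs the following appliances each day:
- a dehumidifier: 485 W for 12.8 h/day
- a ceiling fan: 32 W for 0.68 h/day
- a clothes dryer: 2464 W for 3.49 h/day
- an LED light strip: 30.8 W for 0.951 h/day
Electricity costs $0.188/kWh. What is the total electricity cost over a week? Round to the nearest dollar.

$20

dehumidifier: 485 W × 12.8 h × 7 d = 43,456 Wh = 43.46 kWh
ceiling fan: 32 W × 0.68 h × 7 d = 152 Wh = 0.1523 kWh
clothes dryer: 2464 W × 3.49 h × 7 d = 60,196 Wh = 60.2 kWh
LED light strip: 30.8 W × 0.951 h × 7 d = 205 Wh = 0.205 kWh
Total energy = 43.46 + 0.1523 + 60.2 + 0.205 = 104 kWh
Cost = 104 kWh × $0.188 = $19.55 ≈ $20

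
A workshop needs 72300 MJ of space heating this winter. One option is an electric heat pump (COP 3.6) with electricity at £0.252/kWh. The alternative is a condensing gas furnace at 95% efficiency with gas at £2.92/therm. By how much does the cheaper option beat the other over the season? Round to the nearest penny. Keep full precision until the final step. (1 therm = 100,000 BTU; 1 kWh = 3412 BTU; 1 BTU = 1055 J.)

Heat load = 72300 MJ = 72,300,000,000 J / 1055 = 68,530,806 BTU
Gas: input = 68,530,806 / 0.95 = 72,137,690 BTU = 721.4 therm → 721.4 × £2.92 = £2,106.42
Heat pump: 68,530,806 BTU / 3412 = 20,090 kWh heat; / 3.6 = 5,579 kWh in → × £0.252 = £1,405.97
Difference = |£2,106.42 − £1,405.97| = £700.45

£700.45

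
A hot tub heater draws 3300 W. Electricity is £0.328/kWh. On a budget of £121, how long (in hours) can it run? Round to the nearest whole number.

112 h

Energy budget = £121 / £0.328 per kWh = 368.9 kWh = 368,902 Wh
Runtime = 368,902 Wh / 3300 W = 111.8 h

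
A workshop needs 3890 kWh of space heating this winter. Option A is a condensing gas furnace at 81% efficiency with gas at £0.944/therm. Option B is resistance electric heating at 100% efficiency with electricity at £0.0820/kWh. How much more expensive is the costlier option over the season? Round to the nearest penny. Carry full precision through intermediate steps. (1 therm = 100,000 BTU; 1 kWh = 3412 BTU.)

Heat load = 3890 kWh × 3412 = 13,272,680 BTU
Gas: input = 13,272,680 / 0.81 = 16,386,025 BTU = 163.9 therm → 163.9 × £0.944 = £154.68
Electric: 13,272,680 BTU / 3412 = 3,890 kWh → × £0.0820 = £318.98
Difference = |£154.68 − £318.98| = £164.30

£164.30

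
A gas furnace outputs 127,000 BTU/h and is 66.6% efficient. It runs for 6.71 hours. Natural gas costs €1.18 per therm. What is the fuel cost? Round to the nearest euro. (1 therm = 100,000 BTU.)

€15

Heat delivered = 127,000 BTU/h × 6.71 h = 852,170 BTU
Gas input = 852,170 / 0.666 = 1,279,535 BTU
= 1,279,535 / 100,000 = 12.8 therm
Cost = 12.8 × €1.18/therm = €15.10 ≈ €15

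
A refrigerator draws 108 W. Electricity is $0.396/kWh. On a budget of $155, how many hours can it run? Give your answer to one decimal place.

3624.2 h

Energy budget = $155 / $0.396 per kWh = 391.4 kWh = 391,414 Wh
Runtime = 391,414 Wh / 108 W = 3,624 h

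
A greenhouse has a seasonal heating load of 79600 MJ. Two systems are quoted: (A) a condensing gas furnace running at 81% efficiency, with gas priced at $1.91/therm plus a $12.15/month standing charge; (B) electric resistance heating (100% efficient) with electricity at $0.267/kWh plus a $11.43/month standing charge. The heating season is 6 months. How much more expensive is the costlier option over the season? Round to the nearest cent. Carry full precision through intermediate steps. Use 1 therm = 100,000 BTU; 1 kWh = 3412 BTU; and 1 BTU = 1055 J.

$4120.77

Heat load = 79600 MJ = 79,600,000,000 J / 1055 = 75,450,237 BTU
Gas: input = 75,450,237 / 0.81 = 93,148,441 BTU = 931.5 therm → 931.5 × $1.91 = $1,779.14; + 6 × $12.15 standing = $1,852.04
Electric: 75,450,237 BTU / 3412 = 22,110 kWh → × $0.267 = $5,904.22; + 6 × $11.43 standing = $5,972.80
Difference = |$1,852.04 − $5,972.80| = $4,120.77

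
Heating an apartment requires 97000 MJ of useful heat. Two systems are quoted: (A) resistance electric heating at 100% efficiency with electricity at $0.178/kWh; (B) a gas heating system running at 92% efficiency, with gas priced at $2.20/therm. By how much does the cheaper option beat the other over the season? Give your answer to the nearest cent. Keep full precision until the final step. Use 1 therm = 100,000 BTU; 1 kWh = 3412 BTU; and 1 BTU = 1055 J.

$2597.92

Heat load = 97000 MJ = 97,000,000,000 J / 1055 = 91,943,128 BTU
Gas: input = 91,943,128 / 0.92 = 99,938,183 BTU = 999.4 therm → 999.4 × $2.20 = $2,198.64
Electric: 91,943,128 BTU / 3412 = 26,950 kWh → × $0.178 = $4,796.56
Difference = |$2,198.64 − $4,796.56| = $2,597.92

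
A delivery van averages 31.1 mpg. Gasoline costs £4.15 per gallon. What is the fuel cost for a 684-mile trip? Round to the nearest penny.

Fuel = 684 mi / 31.1 mpg = 21.99 gal
Cost = 21.99 gal × £4.15/gal = £91.27

£91.27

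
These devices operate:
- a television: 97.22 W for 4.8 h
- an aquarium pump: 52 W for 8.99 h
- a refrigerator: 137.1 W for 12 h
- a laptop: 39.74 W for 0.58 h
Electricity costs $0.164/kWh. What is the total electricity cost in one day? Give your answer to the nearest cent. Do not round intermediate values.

television: 97.22 W × 4.8 h = 467 Wh = 0.4667 kWh
aquarium pump: 52 W × 8.99 h = 467 Wh = 0.4675 kWh
refrigerator: 137.1 W × 12 h = 1,645 Wh = 1.645 kWh
laptop: 39.74 W × 0.58 h = 23 Wh = 0.02305 kWh
Total energy = 0.4667 + 0.4675 + 1.645 + 0.02305 = 2.602 kWh
Cost = 2.602 kWh × $0.164 = $0.43

$0.43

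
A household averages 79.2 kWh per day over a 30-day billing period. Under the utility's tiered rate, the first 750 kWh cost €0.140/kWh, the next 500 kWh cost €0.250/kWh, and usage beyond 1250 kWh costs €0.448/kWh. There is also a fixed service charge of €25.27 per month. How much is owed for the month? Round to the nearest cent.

Usage = 79.2 kWh/day × 30 days = 2376 kWh
First 750 kWh × €0.140 = €105.00
Next 500 kWh × €0.250 = €125.00
Remaining 1126 kWh × €0.448 = €504.45
Energy charge = €734.45; + service €25.27 = €759.72

€759.72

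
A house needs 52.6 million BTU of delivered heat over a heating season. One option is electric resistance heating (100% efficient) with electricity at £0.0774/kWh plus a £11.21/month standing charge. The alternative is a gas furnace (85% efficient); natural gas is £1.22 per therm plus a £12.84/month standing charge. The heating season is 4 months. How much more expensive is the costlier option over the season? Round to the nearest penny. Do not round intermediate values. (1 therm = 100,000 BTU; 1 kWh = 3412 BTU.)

Heat load = 52.6 × 10⁶ BTU = 52,600,000 BTU
Gas: input = 52,600,000 / 0.85 = 61,882,353 BTU = 618.8 therm → 618.8 × £1.22 = £754.96; + 4 × £12.84 standing = £806.32
Electric: 52,600,000 BTU / 3412 = 15,420 kWh → × £0.0774 = £1,193.21; + 4 × £11.21 standing = £1,238.05
Difference = |£806.32 − £1,238.05| = £431.73

£431.73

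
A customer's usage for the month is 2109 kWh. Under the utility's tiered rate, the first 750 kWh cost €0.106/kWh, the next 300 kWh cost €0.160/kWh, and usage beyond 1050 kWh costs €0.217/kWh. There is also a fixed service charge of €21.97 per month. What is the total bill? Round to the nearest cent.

First 750 kWh × €0.106 = €79.50
Next 300 kWh × €0.160 = €48.00
Remaining 1059 kWh × €0.217 = €229.80
Energy charge = €357.30; + service €21.97 = €379.27

€379.27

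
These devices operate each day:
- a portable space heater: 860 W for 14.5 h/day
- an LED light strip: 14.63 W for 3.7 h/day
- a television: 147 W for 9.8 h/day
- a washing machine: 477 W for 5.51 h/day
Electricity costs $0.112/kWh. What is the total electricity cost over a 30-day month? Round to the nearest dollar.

$56

portable space heater: 860 W × 14.5 h × 30 d = 374,100 Wh = 374.1 kWh
LED light strip: 14.63 W × 3.7 h × 30 d = 1,624 Wh = 1.624 kWh
television: 147 W × 9.8 h × 30 d = 43,218 Wh = 43.22 kWh
washing machine: 477 W × 5.51 h × 30 d = 78,848 Wh = 78.85 kWh
Total energy = 374.1 + 1.624 + 43.22 + 78.85 = 497.8 kWh
Cost = 497.8 kWh × $0.112 = $55.75 ≈ $56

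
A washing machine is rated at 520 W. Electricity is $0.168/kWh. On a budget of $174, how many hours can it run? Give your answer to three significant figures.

1990 h

Energy budget = $174 / $0.168 per kWh = 1,036 kWh = 1,035,714 Wh
Runtime = 1,035,714 Wh / 520 W = 1,992 h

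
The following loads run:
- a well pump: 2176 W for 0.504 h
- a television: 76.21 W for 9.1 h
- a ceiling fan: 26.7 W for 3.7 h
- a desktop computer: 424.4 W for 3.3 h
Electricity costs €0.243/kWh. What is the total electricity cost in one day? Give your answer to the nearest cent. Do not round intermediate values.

well pump: 2176 W × 0.504 h = 1,097 Wh = 1.097 kWh
television: 76.21 W × 9.1 h = 694 Wh = 0.6935 kWh
ceiling fan: 26.7 W × 3.7 h = 99 Wh = 0.09879 kWh
desktop computer: 424.4 W × 3.3 h = 1,401 Wh = 1.401 kWh
Total energy = 1.097 + 0.6935 + 0.09879 + 1.401 = 3.29 kWh
Cost = 3.29 kWh × €0.243 = €0.80

€0.80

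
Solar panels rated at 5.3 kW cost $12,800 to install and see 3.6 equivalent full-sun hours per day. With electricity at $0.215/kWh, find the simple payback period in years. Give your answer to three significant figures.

8.55 years

Daily generation = 5.3 kW × 3.6 h = 19.08 kWh
Annual generation = 19.08 × 365 = 6964.2 kWh
Annual savings = 6964.2 × $0.215 = $1,497.30
Payback = $12,800 / $1,497.30 = 8.55 years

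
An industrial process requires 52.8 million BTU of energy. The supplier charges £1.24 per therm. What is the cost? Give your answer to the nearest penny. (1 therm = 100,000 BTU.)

£654.72

52.8 million BTU × (10 therm/million BTU) = 528 therm
Cost = 528 therm × £1.24/therm = £654.72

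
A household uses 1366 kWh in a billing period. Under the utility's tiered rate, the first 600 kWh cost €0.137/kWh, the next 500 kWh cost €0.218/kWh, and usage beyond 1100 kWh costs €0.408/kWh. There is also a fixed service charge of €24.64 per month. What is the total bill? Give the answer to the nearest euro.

First 600 kWh × €0.137 = €82.20
Next 500 kWh × €0.218 = €109.00
Remaining 266 kWh × €0.408 = €108.53
Energy charge = €299.73; + service €24.64 = €324.37 ≈ €324

€324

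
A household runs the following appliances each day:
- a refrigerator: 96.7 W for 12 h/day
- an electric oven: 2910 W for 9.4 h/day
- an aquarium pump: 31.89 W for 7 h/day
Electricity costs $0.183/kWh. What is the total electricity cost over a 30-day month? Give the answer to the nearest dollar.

$158

refrigerator: 96.7 W × 12 h × 30 d = 34,812 Wh = 34.81 kWh
electric oven: 2910 W × 9.4 h × 30 d = 820,620 Wh = 820.6 kWh
aquarium pump: 31.89 W × 7 h × 30 d = 6,697 Wh = 6.697 kWh
Total energy = 34.81 + 820.6 + 6.697 = 862.1 kWh
Cost = 862.1 kWh × $0.183 = $157.77 ≈ $158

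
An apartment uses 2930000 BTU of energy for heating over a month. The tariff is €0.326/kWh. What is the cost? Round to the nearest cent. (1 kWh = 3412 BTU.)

2930000 BTU × (0.00029308 kWh/BTU) = 858.7 kWh
Cost = 858.7 kWh × €0.326/kWh = €279.95

€279.95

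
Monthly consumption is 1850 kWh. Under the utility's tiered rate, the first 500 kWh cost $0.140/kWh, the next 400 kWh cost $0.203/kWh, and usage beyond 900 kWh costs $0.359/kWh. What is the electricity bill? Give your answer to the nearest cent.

$492.25

First 500 kWh × $0.140 = $70.00
Next 400 kWh × $0.203 = $81.20
Remaining 950 kWh × $0.359 = $341.05
Total = $492.25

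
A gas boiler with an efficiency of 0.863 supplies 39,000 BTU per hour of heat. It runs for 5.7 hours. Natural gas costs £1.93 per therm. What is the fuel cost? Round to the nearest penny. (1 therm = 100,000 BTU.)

Heat delivered = 39,000 BTU/h × 5.7 h = 222,300 BTU
Gas input = 222,300 / 0.863 = 257,590 BTU
= 257,590 / 100,000 = 2.576 therm
Cost = 2.576 × £1.93/therm = £4.97

£4.97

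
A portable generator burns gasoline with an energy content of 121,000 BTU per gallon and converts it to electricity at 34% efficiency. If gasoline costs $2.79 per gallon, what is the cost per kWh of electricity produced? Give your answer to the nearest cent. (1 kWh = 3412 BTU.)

Electrical output per gallon = 121,000 BTU × 0.34 / 3412 BTU/kWh = 12.06 kWh
Cost per kWh = $2.79 / 12.06 kWh = $0.231

$0.23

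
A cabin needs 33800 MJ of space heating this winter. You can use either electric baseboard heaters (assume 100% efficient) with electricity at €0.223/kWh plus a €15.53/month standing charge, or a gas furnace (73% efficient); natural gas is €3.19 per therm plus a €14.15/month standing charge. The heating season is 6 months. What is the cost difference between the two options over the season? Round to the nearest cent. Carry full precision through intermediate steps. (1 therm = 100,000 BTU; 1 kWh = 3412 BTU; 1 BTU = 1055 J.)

€702.19

Heat load = 33800 MJ = 33,800,000,000 J / 1055 = 32,037,915 BTU
Gas: input = 32,037,915 / 0.73 = 43,887,554 BTU = 438.9 therm → 438.9 × €3.19 = €1,400.01; + 6 × €14.15 standing = €1,484.91
Electric: 32,037,915 BTU / 3412 = 9,390 kWh → × €0.223 = €2,093.92; + 6 × €15.53 standing = €2,187.10
Difference = |€1,484.91 − €2,187.10| = €702.19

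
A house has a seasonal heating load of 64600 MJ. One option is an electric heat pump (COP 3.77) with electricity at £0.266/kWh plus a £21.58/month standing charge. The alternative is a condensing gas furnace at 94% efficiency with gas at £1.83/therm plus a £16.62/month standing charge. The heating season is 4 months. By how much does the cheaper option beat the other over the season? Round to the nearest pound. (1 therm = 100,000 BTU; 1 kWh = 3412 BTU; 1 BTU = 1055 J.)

£94

Heat load = 64600 MJ = 64,600,000,000 J / 1055 = 61,232,227 BTU
Gas: input = 61,232,227 / 0.94 = 65,140,668 BTU = 651.4 therm → 651.4 × £1.83 = £1,192.07; + 4 × £16.62 standing = £1,258.55
Heat pump: 61,232,227 BTU / 3412 = 17,950 kWh heat; / 3.77 = 4,760 kWh in → × £0.266 = £1,266.23; + 4 × £21.58 standing = £1,352.55
Difference = |£1,258.55 − £1,352.55| = £93.99 ≈ £94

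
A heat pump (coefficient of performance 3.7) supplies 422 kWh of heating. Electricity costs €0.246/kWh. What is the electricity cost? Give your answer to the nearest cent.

€28.06

Electrical input = 422 kWh / 3.7 = 114.1 kWh
Cost = 114.1 × €0.246/kWh = €28.06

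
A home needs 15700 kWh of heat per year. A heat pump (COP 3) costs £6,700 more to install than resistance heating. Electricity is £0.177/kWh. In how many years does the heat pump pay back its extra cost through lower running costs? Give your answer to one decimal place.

Resistance: 15700 kWh × £0.177 = £2,778.90/yr
Heat pump: 15700 / 3 = 5233 kWh in → × £0.177 = £926.30/yr
Annual savings = £1,852.60
Payback = £6,700 / £1,852.60 = 3.62 years

3.6 years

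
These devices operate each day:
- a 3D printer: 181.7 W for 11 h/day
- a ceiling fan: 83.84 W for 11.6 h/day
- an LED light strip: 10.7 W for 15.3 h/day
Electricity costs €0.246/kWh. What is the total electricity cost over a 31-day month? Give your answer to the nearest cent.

3D printer: 181.7 W × 11 h × 31 d = 61,960 Wh = 61.96 kWh
ceiling fan: 83.84 W × 11.6 h × 31 d = 30,149 Wh = 30.15 kWh
LED light strip: 10.7 W × 15.3 h × 31 d = 5,075 Wh = 5.075 kWh
Total energy = 61.96 + 30.15 + 5.075 = 97.18 kWh
Cost = 97.18 kWh × €0.246 = €23.91

€23.91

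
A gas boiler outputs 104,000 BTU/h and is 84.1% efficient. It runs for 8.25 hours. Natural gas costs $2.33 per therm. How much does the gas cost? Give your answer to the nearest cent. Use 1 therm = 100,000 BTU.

Heat delivered = 104,000 BTU/h × 8.25 h = 858,000 BTU
Gas input = 858,000 / 0.841 = 1,020,214 BTU
= 1,020,214 / 100,000 = 10.2 therm
Cost = 10.2 × $2.33/therm = $23.77

$23.77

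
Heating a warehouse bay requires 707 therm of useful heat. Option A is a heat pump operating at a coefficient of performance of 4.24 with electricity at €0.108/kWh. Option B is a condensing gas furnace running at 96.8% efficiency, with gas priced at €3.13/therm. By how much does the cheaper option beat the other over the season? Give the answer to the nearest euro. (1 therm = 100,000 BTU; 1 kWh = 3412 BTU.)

€1758

Heat load = 707 therm × 100,000 = 70,700,000 BTU
Gas: input = 70,700,000 / 0.968 = 73,037,190 BTU = 730.4 therm → 730.4 × €3.13 = €2,286.06
Heat pump: 70,700,000 BTU / 3412 = 20,720 kWh heat; / 4.24 = 4,887 kWh in → × €0.108 = €527.80
Difference = |€2,286.06 − €527.80| = €1,758.27 ≈ €1758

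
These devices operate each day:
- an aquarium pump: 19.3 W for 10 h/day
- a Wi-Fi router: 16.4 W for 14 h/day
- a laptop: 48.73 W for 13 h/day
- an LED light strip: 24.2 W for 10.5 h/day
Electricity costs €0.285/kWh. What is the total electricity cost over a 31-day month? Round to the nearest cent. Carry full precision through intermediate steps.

€11.58

aquarium pump: 19.3 W × 10 h × 31 d = 5,983 Wh = 5.983 kWh
Wi-Fi router: 16.4 W × 14 h × 31 d = 7,118 Wh = 7.118 kWh
laptop: 48.73 W × 13 h × 31 d = 19,638 Wh = 19.64 kWh
LED light strip: 24.2 W × 10.5 h × 31 d = 7,877 Wh = 7.877 kWh
Total energy = 5.983 + 7.118 + 19.64 + 7.877 = 40.62 kWh
Cost = 40.62 kWh × €0.285 = €11.58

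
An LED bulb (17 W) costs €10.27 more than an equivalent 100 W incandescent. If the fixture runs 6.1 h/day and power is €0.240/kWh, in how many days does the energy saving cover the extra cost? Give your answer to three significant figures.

Power saved = 100 − 17 = 83 W
Daily energy saved = 83 W × 6.1 h = 506.3 Wh = 0.5063 kWh
Daily savings = 0.5063 × €0.240 = €0.1215
Payback = €10.27 / €0.1215 per day = 84.52 days

84.5 days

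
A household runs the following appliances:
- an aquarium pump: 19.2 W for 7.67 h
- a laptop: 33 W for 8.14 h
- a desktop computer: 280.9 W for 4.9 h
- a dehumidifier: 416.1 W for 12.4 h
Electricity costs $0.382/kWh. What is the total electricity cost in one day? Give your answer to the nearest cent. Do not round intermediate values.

$2.66

aquarium pump: 19.2 W × 7.67 h = 147 Wh = 0.1473 kWh
laptop: 33 W × 8.14 h = 269 Wh = 0.2686 kWh
desktop computer: 280.9 W × 4.9 h = 1,376 Wh = 1.376 kWh
dehumidifier: 416.1 W × 12.4 h = 5,160 Wh = 5.16 kWh
Total energy = 0.1473 + 0.2686 + 1.376 + 5.16 = 6.952 kWh
Cost = 6.952 kWh × $0.382 = $2.66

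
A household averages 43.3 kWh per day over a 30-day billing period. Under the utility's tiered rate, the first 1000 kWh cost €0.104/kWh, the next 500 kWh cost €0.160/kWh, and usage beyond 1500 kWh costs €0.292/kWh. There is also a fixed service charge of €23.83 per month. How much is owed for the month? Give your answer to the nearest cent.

€175.67

Usage = 43.3 kWh/day × 30 days = 1299 kWh
First 1000 kWh × €0.104 = €104.00
Next 299 kWh × €0.160 = €47.84
Remaining tier: 0 kWh (not reached)
Energy charge = €151.84; + service €23.83 = €175.67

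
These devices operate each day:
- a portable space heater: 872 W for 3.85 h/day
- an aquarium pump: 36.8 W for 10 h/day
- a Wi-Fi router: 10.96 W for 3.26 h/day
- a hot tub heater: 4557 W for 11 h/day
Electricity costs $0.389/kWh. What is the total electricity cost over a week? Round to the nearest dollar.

$147

portable space heater: 872 W × 3.85 h × 7 d = 23,500 Wh = 23.5 kWh
aquarium pump: 36.8 W × 10 h × 7 d = 2,576 Wh = 2.576 kWh
Wi-Fi router: 10.96 W × 3.26 h × 7 d = 250 Wh = 0.2501 kWh
hot tub heater: 4557 W × 11 h × 7 d = 350,889 Wh = 350.9 kWh
Total energy = 23.5 + 2.576 + 0.2501 + 350.9 = 377.2 kWh
Cost = 377.2 kWh × $0.389 = $146.74 ≈ $147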